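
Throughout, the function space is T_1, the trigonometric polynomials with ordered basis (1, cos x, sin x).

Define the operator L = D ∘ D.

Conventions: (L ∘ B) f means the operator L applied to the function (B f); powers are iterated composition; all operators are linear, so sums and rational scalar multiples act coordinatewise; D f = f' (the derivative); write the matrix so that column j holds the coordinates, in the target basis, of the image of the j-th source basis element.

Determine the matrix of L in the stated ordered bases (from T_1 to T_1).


the matrix is [[0, 0, 0]; [0, -1, 0]; [0, 0, -1]] (rows listed top to bottom)

image of 1: 0
image of cos x: -cos x
image of sin x: -sin x
each image's coordinates form column j of the matrix


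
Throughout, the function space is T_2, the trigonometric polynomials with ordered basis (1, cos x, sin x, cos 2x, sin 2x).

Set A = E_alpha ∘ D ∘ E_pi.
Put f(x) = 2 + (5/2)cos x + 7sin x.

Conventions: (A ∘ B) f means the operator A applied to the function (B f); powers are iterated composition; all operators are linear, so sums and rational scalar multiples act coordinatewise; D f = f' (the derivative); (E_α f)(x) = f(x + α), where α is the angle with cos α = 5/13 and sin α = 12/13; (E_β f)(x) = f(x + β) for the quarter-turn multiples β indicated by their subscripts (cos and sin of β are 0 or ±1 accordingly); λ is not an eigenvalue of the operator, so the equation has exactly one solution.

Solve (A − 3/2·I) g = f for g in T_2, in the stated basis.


the result is g(x) = -4/3 + (13/5)cos x - (52/5)sin x

write g with unknown coordinates in the stated basis and equate coefficients in (A − 3/2·I) g = f
solving from the highest basis element down gives g = -4/3 + (13/5)cos x - (52/5)sin x
check: A g = (32/5)cos x - (43/5)sin x
so A g − 3/2·g = 2 + (5/2)cos x + 7sin x = f ✓


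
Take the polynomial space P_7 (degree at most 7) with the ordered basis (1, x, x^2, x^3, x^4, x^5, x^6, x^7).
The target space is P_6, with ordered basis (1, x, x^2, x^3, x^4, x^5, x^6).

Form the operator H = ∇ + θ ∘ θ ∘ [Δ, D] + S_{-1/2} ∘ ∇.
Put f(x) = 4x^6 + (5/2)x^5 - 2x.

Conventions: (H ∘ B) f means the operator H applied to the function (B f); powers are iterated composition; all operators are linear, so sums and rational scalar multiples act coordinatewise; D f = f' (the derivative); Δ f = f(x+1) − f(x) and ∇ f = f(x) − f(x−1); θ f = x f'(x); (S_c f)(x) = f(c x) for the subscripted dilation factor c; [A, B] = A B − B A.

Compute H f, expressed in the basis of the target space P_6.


the result is g(x) = (93/4)x^5 - (1615/32)x^4 + (385/8)x^3 - (175/4)x^2 + (23/4)x - 7

∇ f = 24x^5 - (95/2)x^4 + 55x^3 - 35x^2 + (23/2)x - 7/2
D f = 24x^5 + (25/2)x^4 - 2
Δ D f = 120x^4 + 290x^3 + 315x^2 + 170x + 73/2
Δ f = 24x^5 + (145/2)x^4 + 105x^3 + 85x^2 + (73/2)x + 9/2
D Δ f = 120x^4 + 290x^3 + 315x^2 + 170x + 73/2
[Δ, D] f = 0
θ [Δ, D] f = 0
θ θ [Δ, D] f = 0
∇ f = 24x^5 - (95/2)x^4 + 55x^3 - 35x^2 + (23/2)x - 7/2
S_{-1/2} ∇ f = -(3/4)x^5 - (95/32)x^4 - (55/8)x^3 - (35/4)x^2 - (23/4)x - 7/2
(∇ + θ ∘ θ ∘ [Δ, D] + S_{-1/2} ∘ ∇) f = (93/4)x^5 - (1615/32)x^4 + (385/8)x^3 - (175/4)x^2 + (23/4)x - 7


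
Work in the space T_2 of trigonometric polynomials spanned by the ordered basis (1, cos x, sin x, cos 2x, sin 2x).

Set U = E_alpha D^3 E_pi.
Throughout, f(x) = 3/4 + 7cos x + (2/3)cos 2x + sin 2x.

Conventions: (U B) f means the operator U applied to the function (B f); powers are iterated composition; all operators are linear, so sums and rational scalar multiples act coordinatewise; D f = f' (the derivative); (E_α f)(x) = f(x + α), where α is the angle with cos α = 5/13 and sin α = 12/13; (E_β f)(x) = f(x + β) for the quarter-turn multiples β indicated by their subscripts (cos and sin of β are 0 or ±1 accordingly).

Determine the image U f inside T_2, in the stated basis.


E_pi f = 3/4 - 7cos x + (2/3)cos 2x + sin 2x
D E_pi f = 7sin x + 2cos 2x - (4/3)sin 2x
D D E_pi f = 7cos x - (8/3)cos 2x - 4sin 2x
D D D E_pi f = -7sin x - 8cos 2x + (16/3)sin 2x
E_alpha D^3 E_pi f = -(84/13)cos x - (35/13)sin x + (1592/169)cos 2x + (976/507)sin 2x

the image equals g(x) = -(84/13)cos x - (35/13)sin x + (1592/169)cos 2x + (976/507)sin 2x


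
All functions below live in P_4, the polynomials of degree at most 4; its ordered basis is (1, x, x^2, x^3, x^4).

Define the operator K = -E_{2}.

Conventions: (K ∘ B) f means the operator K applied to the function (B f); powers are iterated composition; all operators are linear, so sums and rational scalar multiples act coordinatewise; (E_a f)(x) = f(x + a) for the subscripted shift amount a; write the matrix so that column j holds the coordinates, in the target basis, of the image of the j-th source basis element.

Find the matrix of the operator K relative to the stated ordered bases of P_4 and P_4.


image of 1: -1
image of x: -x - 2
image of x^2: -x^2 - 4x - 4
image of x^3: -x^3 - 6x^2 - 12x - 8
image of x^4: -x^4 - 8x^3 - 24x^2 - 32x - 16
each image's coordinates form column j of the matrix

the matrix is [[-1, -2, -4, -8, -16]; [0, -1, -4, -12, -32]; [0, 0, -1, -6, -24]; [0, 0, 0, -1, -8]; [0, 0, 0, 0, -1]] (rows listed top to bottom)


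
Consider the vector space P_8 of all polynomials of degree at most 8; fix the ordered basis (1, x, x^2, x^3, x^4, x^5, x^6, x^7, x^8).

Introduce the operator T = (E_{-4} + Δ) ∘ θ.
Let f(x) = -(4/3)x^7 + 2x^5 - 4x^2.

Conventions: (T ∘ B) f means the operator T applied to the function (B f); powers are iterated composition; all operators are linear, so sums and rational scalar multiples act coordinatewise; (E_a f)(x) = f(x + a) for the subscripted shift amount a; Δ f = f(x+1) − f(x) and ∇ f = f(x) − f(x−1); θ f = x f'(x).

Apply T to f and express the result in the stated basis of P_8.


θ f = -(28/3)x^7 + 10x^5 - 8x^2
E_{-4} θ f = -(28/3)x^7 + (784/3)x^6 - 3126x^5 + (62120/3)x^4 - (246080/3)x^3 + 194296x^2 - (764224/3)x + 427648/3
Δ θ f = -(196/3)x^6 - 196x^5 - (830/3)x^4 - (680/3)x^3 - 96x^2 - (94/3)x - 22/3
(E_{-4} + Δ) θ f = -(28/3)x^7 + 196x^6 - 3322x^5 + 20430x^4 - (246760/3)x^3 + 194200x^2 - (764318/3)x + 142542

the result is g(x) = -(28/3)x^7 + 196x^6 - 3322x^5 + 20430x^4 - (246760/3)x^3 + 194200x^2 - (764318/3)x + 142542


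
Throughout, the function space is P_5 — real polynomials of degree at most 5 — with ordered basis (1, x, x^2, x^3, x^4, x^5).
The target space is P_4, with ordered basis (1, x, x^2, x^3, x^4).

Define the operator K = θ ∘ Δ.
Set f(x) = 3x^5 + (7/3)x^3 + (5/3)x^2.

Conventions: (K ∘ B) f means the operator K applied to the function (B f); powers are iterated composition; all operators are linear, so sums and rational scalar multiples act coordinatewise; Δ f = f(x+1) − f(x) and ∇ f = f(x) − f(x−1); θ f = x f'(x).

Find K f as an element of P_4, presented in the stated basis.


g(x) = 60x^4 + 90x^3 + 74x^2 + (76/3)x

Δ f = 15x^4 + 30x^3 + 37x^2 + (76/3)x + 7
θ Δ f = 60x^4 + 90x^3 + 74x^2 + (76/3)x


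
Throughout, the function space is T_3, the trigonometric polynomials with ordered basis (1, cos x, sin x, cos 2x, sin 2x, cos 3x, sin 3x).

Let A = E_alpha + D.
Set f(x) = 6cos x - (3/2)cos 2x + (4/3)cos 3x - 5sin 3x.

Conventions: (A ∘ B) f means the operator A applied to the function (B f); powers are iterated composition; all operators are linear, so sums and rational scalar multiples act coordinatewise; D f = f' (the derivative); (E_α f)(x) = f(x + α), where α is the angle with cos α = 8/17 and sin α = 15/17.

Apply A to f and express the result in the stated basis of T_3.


the image equals g(x) = (48/17)cos x - (192/17)sin x + (483/578)cos 2x + (1227/289)sin 2x - (233212/14739)cos 3x + (5448/4913)sin 3x

E_alpha f = (48/17)cos x - (90/17)sin x + (483/578)cos 2x + (360/289)sin 2x - (12127/14739)cos 3x + (25100/4913)sin 3x
D f = -6sin x + 3sin 2x - 15cos 3x - 4sin 3x
(E_alpha + D) f = (48/17)cos x - (192/17)sin x + (483/578)cos 2x + (1227/289)sin 2x - (233212/14739)cos 3x + (5448/4913)sin 3x


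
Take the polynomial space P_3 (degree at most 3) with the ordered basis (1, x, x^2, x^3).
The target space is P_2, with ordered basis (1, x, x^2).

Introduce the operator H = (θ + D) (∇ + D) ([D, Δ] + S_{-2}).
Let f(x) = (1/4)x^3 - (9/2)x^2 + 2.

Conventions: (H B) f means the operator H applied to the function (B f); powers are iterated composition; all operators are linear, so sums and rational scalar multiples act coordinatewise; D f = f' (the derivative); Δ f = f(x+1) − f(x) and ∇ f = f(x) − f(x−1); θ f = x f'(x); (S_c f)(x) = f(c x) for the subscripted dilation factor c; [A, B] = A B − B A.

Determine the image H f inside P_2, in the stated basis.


Δ f = (3/4)x^2 - (33/4)x - 17/4
D Δ f = (3/2)x - 33/4
D f = (3/4)x^2 - 9x
Δ D f = (3/2)x - 33/4
[D, Δ] f = 0
S_{-2} f = -2x^3 - 18x^2 + 2
([D, Δ] + S_{-2}) f = -2x^3 - 18x^2 + 2
∇ ([D, Δ] + S_{-2}) f = -6x^2 - 30x + 16
D ([D, Δ] + S_{-2}) f = -6x^2 - 36x
(∇ + D) ([D, Δ] + S_{-2}) f = -12x^2 - 66x + 16
θ (∇ + D) ([D, Δ] + S_{-2}) f = -24x^2 - 66x
D (∇ + D) ([D, Δ] + S_{-2}) f = -24x - 66
(θ + D) (∇ + D) ([D, Δ] + S_{-2}) f = -24x^2 - 90x - 66

the image equals g(x) = -24x^2 - 90x - 66


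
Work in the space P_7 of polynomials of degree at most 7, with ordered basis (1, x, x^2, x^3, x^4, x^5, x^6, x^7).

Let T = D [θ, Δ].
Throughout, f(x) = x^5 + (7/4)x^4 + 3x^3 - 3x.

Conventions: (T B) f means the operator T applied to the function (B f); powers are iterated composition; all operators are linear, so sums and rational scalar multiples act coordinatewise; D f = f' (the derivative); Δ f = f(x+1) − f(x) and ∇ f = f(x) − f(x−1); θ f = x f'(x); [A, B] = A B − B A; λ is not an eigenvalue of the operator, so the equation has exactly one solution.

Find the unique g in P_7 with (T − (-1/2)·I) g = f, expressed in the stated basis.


write g with unknown coordinates in the stated basis and equate coefficients in (T − (-1/2)·I) g = f
solving from the highest basis element down gives g = 2x^5 + (7/2)x^4 + 86x^3 + 324x^2 + 1434x + 2492
check: T g = -40x^3 - 162x^2 - 720x - 1246
so T g − (-1/2)·g = x^5 + (7/4)x^4 + 3x^3 - 3x = f ✓

the result is g(x) = 2x^5 + (7/2)x^4 + 86x^3 + 324x^2 + 1434x + 2492


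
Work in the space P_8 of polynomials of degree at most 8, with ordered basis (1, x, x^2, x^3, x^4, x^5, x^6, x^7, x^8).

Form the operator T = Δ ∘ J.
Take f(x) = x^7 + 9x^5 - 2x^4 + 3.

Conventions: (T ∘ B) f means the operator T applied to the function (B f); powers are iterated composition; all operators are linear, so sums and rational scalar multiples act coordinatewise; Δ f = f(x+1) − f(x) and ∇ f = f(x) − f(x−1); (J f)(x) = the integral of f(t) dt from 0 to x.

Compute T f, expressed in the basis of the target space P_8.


the result is g(x) = x^7 + (7/2)x^6 + 16x^5 + (117/4)x^4 + 33x^3 + 22x^2 + 8x + 169/40

J f = (1/8)x^8 + (3/2)x^6 - (2/5)x^5 + 3x
Δ J f = x^7 + (7/2)x^6 + 16x^5 + (117/4)x^4 + 33x^3 + 22x^2 + 8x + 169/40


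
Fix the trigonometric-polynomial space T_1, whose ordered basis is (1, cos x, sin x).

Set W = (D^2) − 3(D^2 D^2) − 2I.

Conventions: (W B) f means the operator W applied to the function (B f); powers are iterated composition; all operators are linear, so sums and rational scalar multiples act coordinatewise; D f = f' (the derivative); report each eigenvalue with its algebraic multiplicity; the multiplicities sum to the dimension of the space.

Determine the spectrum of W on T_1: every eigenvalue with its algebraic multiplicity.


λ = -6 (multiplicity 2), λ = -2 (multiplicity 1)

image of 1: -2
image of cos x: -6cos x
image of sin x: -6sin x
the matrix is diagonal; its diagonal is (-2, -6, -6)
for a triangular matrix the eigenvalues are the diagonal entries, with algebraic multiplicity their repetition count


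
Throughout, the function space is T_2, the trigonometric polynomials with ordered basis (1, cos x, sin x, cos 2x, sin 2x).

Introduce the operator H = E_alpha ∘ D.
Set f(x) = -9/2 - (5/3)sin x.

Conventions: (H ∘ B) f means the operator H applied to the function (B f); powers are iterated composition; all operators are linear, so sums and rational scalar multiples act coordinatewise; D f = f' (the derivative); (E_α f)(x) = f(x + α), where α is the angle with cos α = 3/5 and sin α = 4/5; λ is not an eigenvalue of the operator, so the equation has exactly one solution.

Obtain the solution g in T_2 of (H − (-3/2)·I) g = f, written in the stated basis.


g(x) = -3 + (20/17)cos x - (70/51)sin x

write g with unknown coordinates in the stated basis and equate coefficients in (H − (-3/2)·I) g = f
solving from the highest basis element down gives g = -3 + (20/17)cos x - (70/51)sin x
check: H g = -(30/17)cos x + (20/51)sin x
so H g − (-3/2)·g = -9/2 - (5/3)sin x = f ✓


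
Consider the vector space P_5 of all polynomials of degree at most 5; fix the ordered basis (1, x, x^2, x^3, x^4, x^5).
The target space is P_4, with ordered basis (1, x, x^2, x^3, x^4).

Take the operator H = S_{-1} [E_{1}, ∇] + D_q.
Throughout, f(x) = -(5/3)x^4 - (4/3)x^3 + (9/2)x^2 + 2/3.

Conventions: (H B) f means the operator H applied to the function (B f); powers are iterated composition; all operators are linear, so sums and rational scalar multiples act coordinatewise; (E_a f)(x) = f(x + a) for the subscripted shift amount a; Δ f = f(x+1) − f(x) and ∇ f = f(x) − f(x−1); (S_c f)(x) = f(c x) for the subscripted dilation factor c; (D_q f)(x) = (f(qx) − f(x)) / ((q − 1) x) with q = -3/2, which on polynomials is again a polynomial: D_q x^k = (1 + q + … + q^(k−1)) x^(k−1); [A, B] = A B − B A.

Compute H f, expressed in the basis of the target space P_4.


∇ f = -(20/3)x^3 + 6x^2 + (19/3)x - 25/6
E_{1} ∇ f = -(20/3)x^3 - 14x^2 - (5/3)x + 3/2
E_{1} f = -(5/3)x^4 - 8x^3 - (19/2)x^2 - (5/3)x + 13/6
∇ E_{1} f = -(20/3)x^3 - 14x^2 - (5/3)x + 3/2
[E_{1}, ∇] f = 0
S_{-1} [E_{1}, ∇] f = 0
D_q f = (65/24)x^3 - (7/3)x^2 - (9/4)x
(S_{-1} [E_{1}, ∇] + D_q) f = (65/24)x^3 - (7/3)x^2 - (9/4)x

g(x) = (65/24)x^3 - (7/3)x^2 - (9/4)x


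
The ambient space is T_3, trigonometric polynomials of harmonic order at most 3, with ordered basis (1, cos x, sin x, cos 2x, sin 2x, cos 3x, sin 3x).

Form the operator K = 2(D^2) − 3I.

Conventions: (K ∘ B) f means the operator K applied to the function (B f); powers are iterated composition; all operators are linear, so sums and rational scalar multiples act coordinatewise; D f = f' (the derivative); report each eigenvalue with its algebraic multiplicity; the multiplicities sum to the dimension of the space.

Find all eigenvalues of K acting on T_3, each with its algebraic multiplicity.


λ = -21 (multiplicity 2), λ = -11 (multiplicity 2), λ = -5 (multiplicity 2), λ = -3 (multiplicity 1)

image of 1: -3
image of cos x: -5cos x
image of sin x: -5sin x
image of cos 2x: -11cos 2x
image of sin 2x: -11sin 2x
image of cos 3x: -21cos 3x
image of sin 3x: -21sin 3x
the matrix is diagonal; its diagonal is (-3, -5, -5, -11, -11, -21, -21)
for a triangular matrix the eigenvalues are the diagonal entries, with algebraic multiplicity their repetition count


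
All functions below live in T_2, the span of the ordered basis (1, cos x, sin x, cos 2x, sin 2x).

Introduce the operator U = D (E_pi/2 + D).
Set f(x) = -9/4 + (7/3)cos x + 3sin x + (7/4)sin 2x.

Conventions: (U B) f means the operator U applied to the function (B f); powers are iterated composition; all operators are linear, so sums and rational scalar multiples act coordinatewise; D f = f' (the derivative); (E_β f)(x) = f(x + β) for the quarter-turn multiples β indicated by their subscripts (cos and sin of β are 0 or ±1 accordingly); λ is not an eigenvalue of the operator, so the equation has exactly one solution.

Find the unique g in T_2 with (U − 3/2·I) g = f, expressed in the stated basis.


g(x) = 3/2 - (2/3)cos x - (6/7)sin x + (14/137)cos 2x - (77/274)sin 2x

write g with unknown coordinates in the stated basis and equate coefficients in (U − 3/2·I) g = f
solving from the highest basis element down gives g = 3/2 - (2/3)cos x - (6/7)sin x + (14/137)cos 2x - (77/274)sin 2x
check: U g = (4/3)cos x + (12/7)sin x + (21/137)cos 2x + (182/137)sin 2x
so U g − 3/2·g = -9/4 + (7/3)cos x + 3sin x + (7/4)sin 2x = f ✓


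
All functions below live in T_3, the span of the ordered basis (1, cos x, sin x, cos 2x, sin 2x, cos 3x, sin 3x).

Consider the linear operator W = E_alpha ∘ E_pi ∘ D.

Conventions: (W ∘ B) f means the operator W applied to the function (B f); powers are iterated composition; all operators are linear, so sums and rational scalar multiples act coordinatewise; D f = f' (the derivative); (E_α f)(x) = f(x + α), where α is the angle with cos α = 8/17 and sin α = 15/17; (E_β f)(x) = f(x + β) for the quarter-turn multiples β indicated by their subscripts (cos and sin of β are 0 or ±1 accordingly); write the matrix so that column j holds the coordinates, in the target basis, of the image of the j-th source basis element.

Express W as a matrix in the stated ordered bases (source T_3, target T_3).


the matrix is [[0, 0, 0, 0, 0, 0, 0]; [0, 15/17, -8/17, 0, 0, 0, 0]; [0, 8/17, 15/17, 0, 0, 0, 0]; [0, 0, 0, -480/289, -322/289, 0, 0]; [0, 0, 0, 322/289, -480/289, 0, 0]; [0, 0, 0, 0, 0, -1485/4913, 14664/4913]; [0, 0, 0, 0, 0, -14664/4913, -1485/4913]] (rows listed top to bottom)

image of 1: 0
image of cos x: (15/17)cos x + (8/17)sin x
image of sin x: -(8/17)cos x + (15/17)sin x
image of cos 2x: -(480/289)cos 2x + (322/289)sin 2x
image of sin 2x: -(322/289)cos 2x - (480/289)sin 2x
image of cos 3x: -(1485/4913)cos 3x - (14664/4913)sin 3x
image of sin 3x: (14664/4913)cos 3x - (1485/4913)sin 3x
each image's coordinates form column j of the matrix


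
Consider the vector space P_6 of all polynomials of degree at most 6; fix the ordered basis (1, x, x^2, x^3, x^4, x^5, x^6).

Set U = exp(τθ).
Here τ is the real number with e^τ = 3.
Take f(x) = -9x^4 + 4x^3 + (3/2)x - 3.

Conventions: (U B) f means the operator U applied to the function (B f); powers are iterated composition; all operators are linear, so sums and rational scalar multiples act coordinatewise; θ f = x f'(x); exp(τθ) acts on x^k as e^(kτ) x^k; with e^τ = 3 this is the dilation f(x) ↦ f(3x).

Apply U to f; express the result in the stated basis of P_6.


the image equals g(x) = -729x^4 + 108x^3 + (9/2)x - 3

exp(τθ) x^k = e^(kτ) x^k; with e^τ = 3 this sends x^k to 3^k x^k
x ↦ 3 x
x^3 ↦ 27 x^3
x^4 ↦ 81 x^4
applying this coordinatewise to f: exp(τθ) f = -729x^4 + 108x^3 + (9/2)x - 3


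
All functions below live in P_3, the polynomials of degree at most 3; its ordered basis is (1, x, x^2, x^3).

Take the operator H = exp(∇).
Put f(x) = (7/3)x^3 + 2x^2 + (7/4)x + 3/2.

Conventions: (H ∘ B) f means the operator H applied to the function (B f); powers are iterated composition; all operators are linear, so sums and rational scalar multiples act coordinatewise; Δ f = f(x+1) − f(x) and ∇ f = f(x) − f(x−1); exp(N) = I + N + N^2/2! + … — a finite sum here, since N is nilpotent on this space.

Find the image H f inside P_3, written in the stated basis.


order-1 term: 7x^2 - 3x + 25/12
order-2 term: 7x - 5
order-3 term: 7/3
the series for exp(∇) f terminates at order 3
exp(∇) f = (7/3)x^3 + 9x^2 + (23/4)x + 11/12

g(x) = (7/3)x^3 + 9x^2 + (23/4)x + 11/12


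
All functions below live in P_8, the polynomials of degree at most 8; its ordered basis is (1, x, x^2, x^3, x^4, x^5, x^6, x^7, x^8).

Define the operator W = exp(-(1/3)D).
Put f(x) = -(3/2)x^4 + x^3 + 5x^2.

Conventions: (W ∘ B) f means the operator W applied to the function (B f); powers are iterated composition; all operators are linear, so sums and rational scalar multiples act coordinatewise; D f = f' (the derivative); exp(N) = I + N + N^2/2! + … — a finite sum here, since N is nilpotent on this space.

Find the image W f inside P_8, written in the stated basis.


order-1 term: 2x^3 - x^2 - (10/3)x
order-2 term: -x^2 + (1/3)x + 5/9
order-3 term: (2/9)x - 1/27
order-4 term: -1/54
the series for exp(-(1/3)D) f terminates at order 4
exp(-(1/3)D) f = -(3/2)x^4 + 3x^3 + 3x^2 - (25/9)x + 1/2

the image equals g(x) = -(3/2)x^4 + 3x^3 + 3x^2 - (25/9)x + 1/2


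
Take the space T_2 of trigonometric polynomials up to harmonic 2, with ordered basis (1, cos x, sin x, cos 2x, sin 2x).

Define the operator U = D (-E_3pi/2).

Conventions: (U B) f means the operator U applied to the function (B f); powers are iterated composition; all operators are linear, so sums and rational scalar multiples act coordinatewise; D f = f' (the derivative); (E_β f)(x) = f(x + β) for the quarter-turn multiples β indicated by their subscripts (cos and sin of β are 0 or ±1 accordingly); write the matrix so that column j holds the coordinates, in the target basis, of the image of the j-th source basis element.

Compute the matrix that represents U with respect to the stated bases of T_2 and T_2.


the matrix is [[0, 0, 0, 0, 0]; [0, -1, 0, 0, 0]; [0, 0, -1, 0, 0]; [0, 0, 0, 0, 2]; [0, 0, 0, -2, 0]] (rows listed top to bottom)

image of 1: 0
image of cos x: -cos x
image of sin x: -sin x
image of cos 2x: -2sin 2x
image of sin 2x: 2cos 2x
each image's coordinates form column j of the matrix


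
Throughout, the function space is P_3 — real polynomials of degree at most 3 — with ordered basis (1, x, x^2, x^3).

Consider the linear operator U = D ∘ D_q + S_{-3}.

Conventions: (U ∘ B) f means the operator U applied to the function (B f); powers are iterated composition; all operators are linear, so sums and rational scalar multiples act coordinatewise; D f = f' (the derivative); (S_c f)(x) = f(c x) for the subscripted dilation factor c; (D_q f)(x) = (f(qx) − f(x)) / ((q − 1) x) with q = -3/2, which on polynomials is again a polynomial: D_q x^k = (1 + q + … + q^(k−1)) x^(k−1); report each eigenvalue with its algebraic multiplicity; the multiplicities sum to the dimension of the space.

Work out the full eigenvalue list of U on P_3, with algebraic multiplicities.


image of 1: 1
image of x: -3x
image of x^2: 9x^2 - 1/2
image of x^3: -27x^3 + (7/2)x
the matrix is upper triangular; its diagonal is (1, -3, 9, -27)
for a triangular matrix the eigenvalues are the diagonal entries, with algebraic multiplicity their repetition count

λ = -27 (multiplicity 1), λ = -3 (multiplicity 1), λ = 1 (multiplicity 1), λ = 9 (multiplicity 1)


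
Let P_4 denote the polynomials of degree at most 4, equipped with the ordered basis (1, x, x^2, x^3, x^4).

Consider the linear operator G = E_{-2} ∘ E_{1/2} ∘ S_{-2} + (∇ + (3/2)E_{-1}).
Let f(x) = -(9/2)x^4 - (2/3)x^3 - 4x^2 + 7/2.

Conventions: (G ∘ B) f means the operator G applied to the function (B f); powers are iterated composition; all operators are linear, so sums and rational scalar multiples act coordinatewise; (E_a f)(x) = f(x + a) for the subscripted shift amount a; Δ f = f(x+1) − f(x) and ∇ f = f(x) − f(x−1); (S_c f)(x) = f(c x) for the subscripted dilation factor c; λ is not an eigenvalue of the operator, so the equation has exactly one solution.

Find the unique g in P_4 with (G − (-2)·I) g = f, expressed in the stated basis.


write g with unknown coordinates in the stated basis and equate coefficients in (G − (-2)·I) g = f
solving from the highest basis element down gives g = -(3/13)x^4 + (1816/351)x^3 - (30878/1755)x^2 - (26008/5265)x + 681266/47385
check: G g = -(105/26)x^4 - (3866/351)x^3 + (54736/1755)x^2 + (52016/5265)x - 2393369/94770
so G g − (-2)·g = -(9/2)x^4 - (2/3)x^3 - 4x^2 + 7/2 = f ✓

the result is g(x) = -(3/13)x^4 + (1816/351)x^3 - (30878/1755)x^2 - (26008/5265)x + 681266/47385


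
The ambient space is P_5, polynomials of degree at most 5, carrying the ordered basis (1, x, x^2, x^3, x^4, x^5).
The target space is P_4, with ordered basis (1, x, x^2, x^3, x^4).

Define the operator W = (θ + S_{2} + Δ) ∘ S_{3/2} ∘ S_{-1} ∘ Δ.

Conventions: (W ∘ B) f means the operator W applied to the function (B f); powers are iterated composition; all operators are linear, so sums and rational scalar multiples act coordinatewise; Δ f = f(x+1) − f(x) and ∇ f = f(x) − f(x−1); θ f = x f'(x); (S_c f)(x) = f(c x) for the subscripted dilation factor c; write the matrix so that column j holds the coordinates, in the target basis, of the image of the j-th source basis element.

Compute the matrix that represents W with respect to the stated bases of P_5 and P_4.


the matrix is [[0, 1, -2, 13/4, -5, 121/16]; [0, 0, -9, 0, -63/2, 45/2]; [0, 0, 0, 81/2, 81/2, 1485/8]; [0, 0, 0, 0, -297/2, -270]; [0, 0, 0, 0, 0, 2025/4]] (rows listed top to bottom)

image of 1: 0
image of x: 1
image of x^2: -9x - 2
image of x^3: (81/2)x^2 + 13/4
image of x^4: -(297/2)x^3 + (81/2)x^2 - (63/2)x - 5
image of x^5: (2025/4)x^4 - 270x^3 + (1485/8)x^2 + (45/2)x + 121/16
each image's coordinates form column j of the matrix


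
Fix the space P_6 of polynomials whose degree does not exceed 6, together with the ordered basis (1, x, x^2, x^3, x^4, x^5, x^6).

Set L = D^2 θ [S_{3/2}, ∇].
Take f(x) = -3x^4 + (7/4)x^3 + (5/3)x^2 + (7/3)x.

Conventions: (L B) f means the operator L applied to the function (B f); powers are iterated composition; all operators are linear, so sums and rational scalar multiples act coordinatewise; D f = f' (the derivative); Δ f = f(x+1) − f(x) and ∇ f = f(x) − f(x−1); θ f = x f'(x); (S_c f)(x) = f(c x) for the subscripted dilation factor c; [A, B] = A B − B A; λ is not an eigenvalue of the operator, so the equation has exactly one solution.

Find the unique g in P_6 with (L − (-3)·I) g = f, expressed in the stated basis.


the image equals g(x) = -x^4 + (7/12)x^3 + (5/9)x^2 - (715/18)x + 201/8

write g with unknown coordinates in the stated basis and equate coefficients in (L − (-3)·I) g = f
solving from the highest basis element down gives g = -x^4 + (7/12)x^3 + (5/9)x^2 - (715/18)x + 201/8
check: L g = (243/2)x - 603/8
so L g − (-3)·g = -3x^4 + (7/4)x^3 + (5/3)x^2 + (7/3)x = f ✓


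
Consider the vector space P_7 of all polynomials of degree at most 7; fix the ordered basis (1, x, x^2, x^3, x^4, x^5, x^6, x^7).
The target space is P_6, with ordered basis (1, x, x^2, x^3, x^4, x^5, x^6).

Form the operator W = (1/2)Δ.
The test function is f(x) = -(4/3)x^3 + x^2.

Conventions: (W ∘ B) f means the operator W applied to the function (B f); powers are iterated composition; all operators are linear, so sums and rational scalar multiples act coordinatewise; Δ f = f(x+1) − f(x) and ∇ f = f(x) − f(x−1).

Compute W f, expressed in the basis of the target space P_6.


the result is g(x) = -2x^2 - x - 1/6

Δ f = -4x^2 - 2x - 1/3
((1/2)Δ) f = -2x^2 - x - 1/6


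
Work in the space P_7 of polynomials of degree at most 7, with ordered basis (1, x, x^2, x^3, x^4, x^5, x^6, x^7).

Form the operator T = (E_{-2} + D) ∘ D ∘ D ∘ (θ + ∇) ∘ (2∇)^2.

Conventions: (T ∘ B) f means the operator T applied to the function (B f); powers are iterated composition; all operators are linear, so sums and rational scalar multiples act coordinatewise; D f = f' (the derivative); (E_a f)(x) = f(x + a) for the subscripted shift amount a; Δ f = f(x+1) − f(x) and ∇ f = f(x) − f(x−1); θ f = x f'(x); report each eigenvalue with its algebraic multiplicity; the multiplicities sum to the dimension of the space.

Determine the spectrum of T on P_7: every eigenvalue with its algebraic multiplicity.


image of 1: 0
image of x: 0
image of x^2: 0
image of x^3: 0
image of x^4: 192
image of x^5: 1440x - 1920
image of x^6: 5760x^2 - 17280x + 27840
image of x^7: 16800x^3 - 80640x^2 + 267120x - 245280
the matrix is upper triangular; its diagonal is (0, 0, 0, 0, 0, 0, 0, 0)
for a triangular matrix the eigenvalues are the diagonal entries, with algebraic multiplicity their repetition count

λ = 0 (multiplicity 8)


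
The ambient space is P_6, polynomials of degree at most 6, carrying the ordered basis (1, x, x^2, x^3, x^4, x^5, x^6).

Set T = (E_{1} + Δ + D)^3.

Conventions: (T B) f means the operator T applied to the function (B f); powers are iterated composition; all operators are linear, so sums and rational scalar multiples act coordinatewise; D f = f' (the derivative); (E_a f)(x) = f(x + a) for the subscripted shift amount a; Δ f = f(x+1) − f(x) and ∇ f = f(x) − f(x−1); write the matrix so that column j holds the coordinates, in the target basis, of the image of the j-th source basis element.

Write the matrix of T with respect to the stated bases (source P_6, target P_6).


image of 1: 1
image of x: x + 9
image of x^2: x^2 + 18x + 60
image of x^3: x^3 + 27x^2 + 180x + 276
image of x^4: x^4 + 36x^3 + 360x^2 + 1104x + 870
image of x^5: x^5 + 45x^4 + 600x^3 + 2760x^2 + 4350x + 2586
image of x^6: x^6 + 54x^5 + 900x^4 + 5520x^3 + 13050x^2 + 15516x + 7482
each image's coordinates form column j of the matrix

the matrix is [[1, 9, 60, 276, 870, 2586, 7482]; [0, 1, 18, 180, 1104, 4350, 15516]; [0, 0, 1, 27, 360, 2760, 13050]; [0, 0, 0, 1, 36, 600, 5520]; [0, 0, 0, 0, 1, 45, 900]; [0, 0, 0, 0, 0, 1, 54]; [0, 0, 0, 0, 0, 0, 1]] (rows listed top to bottom)


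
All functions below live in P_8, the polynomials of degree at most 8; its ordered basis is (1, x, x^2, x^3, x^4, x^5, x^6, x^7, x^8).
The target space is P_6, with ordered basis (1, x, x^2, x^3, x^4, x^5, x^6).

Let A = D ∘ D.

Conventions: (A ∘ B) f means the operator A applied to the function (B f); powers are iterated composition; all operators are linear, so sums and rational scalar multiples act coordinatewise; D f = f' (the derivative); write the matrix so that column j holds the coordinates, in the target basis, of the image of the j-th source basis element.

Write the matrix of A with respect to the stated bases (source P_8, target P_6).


image of 1: 0
image of x: 0
image of x^2: 2
image of x^3: 6x
image of x^4: 12x^2
image of x^5: 20x^3
image of x^6: 30x^4
image of x^7: 42x^5
image of x^8: 56x^6
each image's coordinates form column j of the matrix

the matrix is [[0, 0, 2, 0, 0, 0, 0, 0, 0]; [0, 0, 0, 6, 0, 0, 0, 0, 0]; [0, 0, 0, 0, 12, 0, 0, 0, 0]; [0, 0, 0, 0, 0, 20, 0, 0, 0]; [0, 0, 0, 0, 0, 0, 30, 0, 0]; [0, 0, 0, 0, 0, 0, 0, 42, 0]; [0, 0, 0, 0, 0, 0, 0, 0, 56]] (rows listed top to bottom)


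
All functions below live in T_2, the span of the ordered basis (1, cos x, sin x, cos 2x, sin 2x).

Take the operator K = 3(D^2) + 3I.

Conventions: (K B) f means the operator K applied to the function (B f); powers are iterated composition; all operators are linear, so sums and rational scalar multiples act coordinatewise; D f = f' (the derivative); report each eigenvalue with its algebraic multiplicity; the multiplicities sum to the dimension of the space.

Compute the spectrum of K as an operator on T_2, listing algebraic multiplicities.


λ = -9 (multiplicity 2), λ = 0 (multiplicity 2), λ = 3 (multiplicity 1)

image of 1: 3
image of cos x: 0
image of sin x: 0
image of cos 2x: -9cos 2x
image of sin 2x: -9sin 2x
the matrix is diagonal; its diagonal is (3, 0, 0, -9, -9)
for a triangular matrix the eigenvalues are the diagonal entries, with algebraic multiplicity their repetition count


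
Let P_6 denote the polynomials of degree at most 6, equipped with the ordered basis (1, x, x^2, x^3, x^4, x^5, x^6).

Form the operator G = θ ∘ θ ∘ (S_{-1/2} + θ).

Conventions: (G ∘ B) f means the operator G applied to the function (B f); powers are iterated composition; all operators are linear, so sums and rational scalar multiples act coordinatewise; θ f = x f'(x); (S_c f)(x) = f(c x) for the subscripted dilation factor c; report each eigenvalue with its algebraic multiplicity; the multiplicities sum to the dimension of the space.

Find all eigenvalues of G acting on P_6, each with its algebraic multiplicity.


λ = 0 (multiplicity 1), λ = 1/2 (multiplicity 1), λ = 9 (multiplicity 1), λ = 207/8 (multiplicity 1), λ = 65 (multiplicity 1), λ = 3975/32 (multiplicity 1), λ = 3465/16 (multiplicity 1)

image of 1: 0
image of x: (1/2)x
image of x^2: 9x^2
image of x^3: (207/8)x^3
image of x^4: 65x^4
image of x^5: (3975/32)x^5
image of x^6: (3465/16)x^6
the matrix is upper triangular; its diagonal is (0, 1/2, 9, 207/8, 65, 3975/32, 3465/16)
for a triangular matrix the eigenvalues are the diagonal entries, with algebraic multiplicity their repetition count


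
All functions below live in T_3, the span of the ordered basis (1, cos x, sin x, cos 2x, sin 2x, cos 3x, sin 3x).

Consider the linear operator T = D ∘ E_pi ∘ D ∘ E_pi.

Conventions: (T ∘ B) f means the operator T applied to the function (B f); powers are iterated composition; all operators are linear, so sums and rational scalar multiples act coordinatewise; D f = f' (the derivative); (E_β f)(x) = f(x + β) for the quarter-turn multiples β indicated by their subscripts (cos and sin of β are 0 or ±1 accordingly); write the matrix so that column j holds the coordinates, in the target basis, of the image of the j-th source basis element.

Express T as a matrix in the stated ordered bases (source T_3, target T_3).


image of 1: 0
image of cos x: -cos x
image of sin x: -sin x
image of cos 2x: -4cos 2x
image of sin 2x: -4sin 2x
image of cos 3x: -9cos 3x
image of sin 3x: -9sin 3x
each image's coordinates form column j of the matrix

the matrix is [[0, 0, 0, 0, 0, 0, 0]; [0, -1, 0, 0, 0, 0, 0]; [0, 0, -1, 0, 0, 0, 0]; [0, 0, 0, -4, 0, 0, 0]; [0, 0, 0, 0, -4, 0, 0]; [0, 0, 0, 0, 0, -9, 0]; [0, 0, 0, 0, 0, 0, -9]] (rows listed top to bottom)


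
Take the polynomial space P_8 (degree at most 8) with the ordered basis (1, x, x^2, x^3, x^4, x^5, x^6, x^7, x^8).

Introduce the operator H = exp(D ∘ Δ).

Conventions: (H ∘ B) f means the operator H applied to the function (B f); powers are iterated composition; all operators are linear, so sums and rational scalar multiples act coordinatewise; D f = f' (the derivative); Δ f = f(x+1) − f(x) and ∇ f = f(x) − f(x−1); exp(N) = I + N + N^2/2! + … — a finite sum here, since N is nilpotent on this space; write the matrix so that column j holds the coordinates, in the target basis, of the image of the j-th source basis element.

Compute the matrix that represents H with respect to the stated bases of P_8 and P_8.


the matrix is [[1, 0, 2, 3, 16, 65, 336, 1897, 11824]; [0, 1, 0, 6, 12, 80, 390, 2352, 15176]; [0, 0, 1, 0, 12, 30, 240, 1365, 9408]; [0, 0, 0, 1, 0, 20, 60, 560, 3640]; [0, 0, 0, 0, 1, 0, 30, 105, 1120]; [0, 0, 0, 0, 0, 1, 0, 42, 168]; [0, 0, 0, 0, 0, 0, 1, 0, 56]; [0, 0, 0, 0, 0, 0, 0, 1, 0]; [0, 0, 0, 0, 0, 0, 0, 0, 1]] (rows listed top to bottom)

image of 1: 1
image of x: x
image of x^2: x^2 + 2
image of x^3: x^3 + 6x + 3
image of x^4: x^4 + 12x^2 + 12x + 16
image of x^5: x^5 + 20x^3 + 30x^2 + 80x + 65
image of x^6: x^6 + 30x^4 + 60x^3 + 240x^2 + 390x + 336
image of x^7: x^7 + 42x^5 + 105x^4 + 560x^3 + 1365x^2 + 2352x + 1897
image of x^8: x^8 + 56x^6 + 168x^5 + 1120x^4 + 3640x^3 + 9408x^2 + 15176x + 11824
each image's coordinates form column j of the matrix


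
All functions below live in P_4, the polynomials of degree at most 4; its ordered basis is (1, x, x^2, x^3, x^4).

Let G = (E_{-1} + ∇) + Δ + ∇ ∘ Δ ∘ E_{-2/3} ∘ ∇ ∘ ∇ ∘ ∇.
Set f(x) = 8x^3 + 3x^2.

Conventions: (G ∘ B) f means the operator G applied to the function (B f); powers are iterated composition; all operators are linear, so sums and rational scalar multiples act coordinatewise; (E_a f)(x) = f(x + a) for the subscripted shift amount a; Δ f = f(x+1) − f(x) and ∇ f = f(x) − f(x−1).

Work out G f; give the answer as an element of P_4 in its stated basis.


E_{-1} f = 8x^3 - 21x^2 + 18x - 5
∇ f = 24x^2 - 18x + 5
(E_{-1} + ∇) f = 8x^3 + 3x^2
Δ f = 24x^2 + 30x + 11
∇ f = 24x^2 - 18x + 5
∇ ∇ f = 48x - 42
∇ (∇ ∘ ∇) f = 48
E_{-2/3} ∇ (∇ ∘ ∇) f = 48
Δ E_{-2/3} ∇ (∇ ∘ ∇) f = 0
∇ Δ E_{-2/3} ∇ (∇ ∘ ∇) f = 0
((E_{-1} + ∇) + Δ + ∇ ∘ Δ ∘ E_{-2/3} ∘ ∇ ∘ ∇ ∘ ∇) f = 8x^3 + 27x^2 + 30x + 11

g(x) = 8x^3 + 27x^2 + 30x + 11


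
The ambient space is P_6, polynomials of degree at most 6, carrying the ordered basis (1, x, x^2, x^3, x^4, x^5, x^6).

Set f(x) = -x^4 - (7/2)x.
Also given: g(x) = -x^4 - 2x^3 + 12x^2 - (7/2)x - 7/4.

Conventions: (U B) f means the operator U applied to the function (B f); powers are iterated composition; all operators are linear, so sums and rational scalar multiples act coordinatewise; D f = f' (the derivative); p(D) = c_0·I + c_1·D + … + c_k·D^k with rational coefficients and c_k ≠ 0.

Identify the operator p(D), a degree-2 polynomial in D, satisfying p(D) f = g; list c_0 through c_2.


p(D) = I + (1/2)·D − D^2, i.e. c_0 = 1, c_1 = 1/2, c_2 = -1

D^0 f = -x^4 - (7/2)x
D^1 f = -4x^3 - 7/2
D^2 f = -12x^2
matching coefficients of g against c_0 f + c_1 Df + … from the top degree down determines the c_i
solution: c_0 = 1, c_1 = 1/2, c_2 = -1


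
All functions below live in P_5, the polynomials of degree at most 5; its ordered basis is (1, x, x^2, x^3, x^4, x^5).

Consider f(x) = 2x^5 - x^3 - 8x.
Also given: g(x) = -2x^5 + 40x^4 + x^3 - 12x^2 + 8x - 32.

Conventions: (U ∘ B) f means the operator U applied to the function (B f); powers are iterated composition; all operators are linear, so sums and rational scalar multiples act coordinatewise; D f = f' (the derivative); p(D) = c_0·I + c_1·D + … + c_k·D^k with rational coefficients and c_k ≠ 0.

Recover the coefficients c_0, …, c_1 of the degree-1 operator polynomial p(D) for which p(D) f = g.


c_0 = -1, c_1 = 4

D^0 f = 2x^5 - x^3 - 8x
D^1 f = 10x^4 - 3x^2 - 8
matching coefficients of g against c_0 f + c_1 Df + … from the top degree down determines the c_i
solution: c_0 = -1, c_1 = 4


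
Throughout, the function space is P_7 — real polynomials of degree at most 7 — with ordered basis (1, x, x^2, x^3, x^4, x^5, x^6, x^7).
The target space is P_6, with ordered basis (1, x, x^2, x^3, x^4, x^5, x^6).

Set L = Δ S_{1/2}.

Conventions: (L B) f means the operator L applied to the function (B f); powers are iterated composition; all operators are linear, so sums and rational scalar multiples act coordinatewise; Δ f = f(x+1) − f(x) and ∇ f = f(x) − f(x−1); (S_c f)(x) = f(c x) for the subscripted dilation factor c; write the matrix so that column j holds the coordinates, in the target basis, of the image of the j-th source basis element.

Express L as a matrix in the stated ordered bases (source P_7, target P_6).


image of 1: 0
image of x: 1/2
image of x^2: (1/2)x + 1/4
image of x^3: (3/8)x^2 + (3/8)x + 1/8
image of x^4: (1/4)x^3 + (3/8)x^2 + (1/4)x + 1/16
image of x^5: (5/32)x^4 + (5/16)x^3 + (5/16)x^2 + (5/32)x + 1/32
image of x^6: (3/32)x^5 + (15/64)x^4 + (5/16)x^3 + (15/64)x^2 + (3/32)x + 1/64
image of x^7: (7/128)x^6 + (21/128)x^5 + (35/128)x^4 + (35/128)x^3 + (21/128)x^2 + (7/128)x + 1/128
each image's coordinates form column j of the matrix

the matrix is [[0, 1/2, 1/4, 1/8, 1/16, 1/32, 1/64, 1/128]; [0, 0, 1/2, 3/8, 1/4, 5/32, 3/32, 7/128]; [0, 0, 0, 3/8, 3/8, 5/16, 15/64, 21/128]; [0, 0, 0, 0, 1/4, 5/16, 5/16, 35/128]; [0, 0, 0, 0, 0, 5/32, 15/64, 35/128]; [0, 0, 0, 0, 0, 0, 3/32, 21/128]; [0, 0, 0, 0, 0, 0, 0, 7/128]] (rows listed top to bottom)


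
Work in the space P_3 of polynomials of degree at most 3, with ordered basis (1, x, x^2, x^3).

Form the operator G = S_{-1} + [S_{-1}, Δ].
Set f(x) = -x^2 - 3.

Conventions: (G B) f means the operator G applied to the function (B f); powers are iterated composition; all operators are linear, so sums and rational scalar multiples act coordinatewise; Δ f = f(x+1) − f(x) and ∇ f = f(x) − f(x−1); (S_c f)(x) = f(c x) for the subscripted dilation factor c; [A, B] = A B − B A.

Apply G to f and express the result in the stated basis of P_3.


the image equals g(x) = -x^2 + 4x - 3

S_{-1} f = -x^2 - 3
Δ f = -2x - 1
S_{-1} Δ f = 2x - 1
S_{-1} f = -x^2 - 3
Δ S_{-1} f = -2x - 1
[S_{-1}, Δ] f = 4x
(S_{-1} + [S_{-1}, Δ]) f = -x^2 + 4x - 3


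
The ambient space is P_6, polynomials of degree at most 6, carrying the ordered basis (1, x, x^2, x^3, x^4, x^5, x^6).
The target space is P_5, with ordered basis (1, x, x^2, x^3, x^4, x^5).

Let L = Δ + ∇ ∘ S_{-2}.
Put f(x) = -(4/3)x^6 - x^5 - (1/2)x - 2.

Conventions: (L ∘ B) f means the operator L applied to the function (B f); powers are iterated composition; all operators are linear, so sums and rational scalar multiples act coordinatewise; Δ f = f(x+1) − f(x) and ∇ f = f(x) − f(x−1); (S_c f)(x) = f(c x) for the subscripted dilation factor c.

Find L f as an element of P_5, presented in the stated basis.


Δ f = -8x^5 - 25x^4 - (110/3)x^3 - 30x^2 - 13x - 17/6
S_{-2} f = -(256/3)x^6 + 32x^5 + x - 2
∇ S_{-2} f = -512x^5 + 1440x^4 - (6080/3)x^3 + 1600x^2 - 672x + 355/3
(Δ + ∇ ∘ S_{-2}) f = -520x^5 + 1415x^4 - (6190/3)x^3 + 1570x^2 - 685x + 231/2

the result is g(x) = -520x^5 + 1415x^4 - (6190/3)x^3 + 1570x^2 - 685x + 231/2
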